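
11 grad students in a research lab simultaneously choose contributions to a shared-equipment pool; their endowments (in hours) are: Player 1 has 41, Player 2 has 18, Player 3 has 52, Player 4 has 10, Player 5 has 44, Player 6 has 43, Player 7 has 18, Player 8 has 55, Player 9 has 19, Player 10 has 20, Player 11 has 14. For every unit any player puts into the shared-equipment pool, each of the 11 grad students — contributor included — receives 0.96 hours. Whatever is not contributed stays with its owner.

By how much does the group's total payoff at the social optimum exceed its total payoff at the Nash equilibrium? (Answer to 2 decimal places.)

3193.04 hours

The private return per contributed unit is 0.96 < 1 for everyone, so the Nash equilibrium is zero contribution and the group total is Σ E_j = 41 + 18 + 52 + 10 + 44 + 43 + 18 + 55 + 19 + 20 + 14 = 334.
Each contributed unit returns 10.560 to the group, so the social optimum is full contribution by everyone: group total = 10.560 × 334 = 3527.04.
Efficiency loss = (10.560 − 1) × 334 = 3193.04.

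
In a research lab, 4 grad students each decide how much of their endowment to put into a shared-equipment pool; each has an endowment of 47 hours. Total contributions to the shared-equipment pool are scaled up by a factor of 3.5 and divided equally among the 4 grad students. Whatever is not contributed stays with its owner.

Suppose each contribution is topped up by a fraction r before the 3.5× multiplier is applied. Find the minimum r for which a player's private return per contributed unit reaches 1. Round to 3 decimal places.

0.143

With matching at rate r, one contributed unit becomes (1 + r) in the shared-equipment pool and returns 3.5 × (1 + r) / 4 to the contributor.
Setting this equal to 1: 1 + r = 4/3.5 = 1.1429.
So the minimum matching rate is r = 1.1429 − 1 = 0.143.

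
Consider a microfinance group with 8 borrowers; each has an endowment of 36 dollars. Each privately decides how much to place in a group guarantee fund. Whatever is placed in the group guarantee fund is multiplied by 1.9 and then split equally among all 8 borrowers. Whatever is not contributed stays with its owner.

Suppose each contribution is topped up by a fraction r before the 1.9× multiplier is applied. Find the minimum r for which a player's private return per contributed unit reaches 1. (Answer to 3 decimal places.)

3.211

With matching at rate r, one contributed unit becomes (1 + r) in the group guarantee fund and returns 1.9 × (1 + r) / 8 to the contributor.
Setting this equal to 1: 1 + r = 8/1.9 = 4.2105.
So the minimum matching rate is r = 4.2105 − 1 = 3.211.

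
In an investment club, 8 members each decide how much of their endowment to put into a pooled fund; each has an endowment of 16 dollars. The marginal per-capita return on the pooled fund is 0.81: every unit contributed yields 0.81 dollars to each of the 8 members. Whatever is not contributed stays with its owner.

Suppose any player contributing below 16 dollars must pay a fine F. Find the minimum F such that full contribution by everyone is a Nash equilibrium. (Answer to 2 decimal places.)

Given the others contribute fully, the best deviation is to contribute 0 (any partial contribution still incurs the fine and gives up units whose private return 0.81 is below 1).
Deviating from 16 to 0 saves 16 dollars but forfeits the deviator's share of the drop in the pooled fund: 0.81 × 16 = 12.96.
So the deviation gain is 16 − 12.96 = 3.04, and the fine must be at least 3.04 dollars to wipe it out.

3.04 dollars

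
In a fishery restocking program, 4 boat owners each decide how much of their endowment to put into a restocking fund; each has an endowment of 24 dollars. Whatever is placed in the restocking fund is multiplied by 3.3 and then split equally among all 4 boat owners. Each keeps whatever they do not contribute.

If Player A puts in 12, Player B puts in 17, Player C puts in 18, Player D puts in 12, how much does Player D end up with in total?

Total contributed: 12 + 17 + 18 + 12 = 59.
Each receives 3.3 × 59 / 4 = 48.68 from the restocking fund.
Player D keeps 24 − 12 = 12, so Player D's payoff is 12 + 48.68 = 60.68.

60.68 dollars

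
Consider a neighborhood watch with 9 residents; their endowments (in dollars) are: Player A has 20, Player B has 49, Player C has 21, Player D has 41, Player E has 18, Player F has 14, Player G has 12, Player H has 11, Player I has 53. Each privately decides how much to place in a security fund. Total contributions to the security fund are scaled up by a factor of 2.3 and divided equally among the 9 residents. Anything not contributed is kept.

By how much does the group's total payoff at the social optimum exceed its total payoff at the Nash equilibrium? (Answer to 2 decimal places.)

310.70 dollars

The private return per contributed unit is 2.3/9 = 0.2556 < 1 for every player regardless of endowment, so the Nash equilibrium is zero contribution and the group total is Σ E_j = 20 + 49 + 21 + 41 + 18 + 14 + 12 + 11 + 53 = 239.
Each contributed unit returns 2.300 to the group, so the social optimum is full contribution by everyone: group total = 2.300 × 239 = 549.70.
Efficiency loss = (2.300 − 1) × 239 = 310.70.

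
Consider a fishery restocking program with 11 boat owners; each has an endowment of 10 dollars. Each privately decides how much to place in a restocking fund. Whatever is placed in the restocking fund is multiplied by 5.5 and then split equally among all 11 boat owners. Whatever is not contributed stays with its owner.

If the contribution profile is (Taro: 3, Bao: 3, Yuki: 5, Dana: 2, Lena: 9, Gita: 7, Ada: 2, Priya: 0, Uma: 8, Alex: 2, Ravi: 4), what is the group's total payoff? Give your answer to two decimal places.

312.50 dollars

Total contributed: 3 + 3 + 5 + 2 + 9 + 7 + 2 + 0 + 8 + 2 + 4 = 45; total kept: 11 × 10 − 45 = 65.
The restocking fund pays out 5.5 × 45 = 247.50 in aggregate.
Group total = 65 + 247.50 = 312.50.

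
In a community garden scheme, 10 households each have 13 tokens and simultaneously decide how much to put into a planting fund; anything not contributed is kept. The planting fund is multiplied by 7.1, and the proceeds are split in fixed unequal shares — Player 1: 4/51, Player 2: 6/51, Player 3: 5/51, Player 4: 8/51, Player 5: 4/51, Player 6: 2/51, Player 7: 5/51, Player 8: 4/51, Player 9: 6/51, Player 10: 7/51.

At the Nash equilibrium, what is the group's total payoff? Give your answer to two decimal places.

209.30 tokens

Each unit j contributes comes back to j as 7.1 × (j's share), so j prefers to contribute only if that share exceeds 1/7.1 = 0.1408; otherwise keeping the unit dominates.
The only share above 0.1408 is Player 4's 8/51, contributing 13; the remaining 9 contribute 0. Total contributed: 13.
The planting fund pays out 7.1 × 13 = 92.30 in total (split across the unequal shares, but the aggregate is all that matters for the group sum).
The 9 free-riders keep 13 each, adding 117. Group total = 117 + 92.30 = 209.30.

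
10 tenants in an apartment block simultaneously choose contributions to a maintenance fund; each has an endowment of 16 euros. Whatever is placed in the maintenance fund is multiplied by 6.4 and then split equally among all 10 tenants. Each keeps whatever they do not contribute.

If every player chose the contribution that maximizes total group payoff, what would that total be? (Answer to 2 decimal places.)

1024.00 euros

Each contributed unit returns 6.400 to the group as a whole (0.6400 to each of 10 players), which exceeds 1, so the social optimum is full contribution: group total = 6.400 × 160 = 1024.00.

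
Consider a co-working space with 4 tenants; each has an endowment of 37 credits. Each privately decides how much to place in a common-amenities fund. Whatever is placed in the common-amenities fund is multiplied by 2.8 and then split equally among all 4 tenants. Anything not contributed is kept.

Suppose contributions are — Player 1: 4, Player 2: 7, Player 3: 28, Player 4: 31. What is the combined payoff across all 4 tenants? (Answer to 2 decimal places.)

274.00 credits

Total contributed: 4 + 7 + 28 + 31 = 70; total kept: 4 × 37 − 70 = 78.
The common-amenities fund pays out 2.8 × 70 = 196.00 in aggregate.
Group total = 78 + 196.00 = 274.00.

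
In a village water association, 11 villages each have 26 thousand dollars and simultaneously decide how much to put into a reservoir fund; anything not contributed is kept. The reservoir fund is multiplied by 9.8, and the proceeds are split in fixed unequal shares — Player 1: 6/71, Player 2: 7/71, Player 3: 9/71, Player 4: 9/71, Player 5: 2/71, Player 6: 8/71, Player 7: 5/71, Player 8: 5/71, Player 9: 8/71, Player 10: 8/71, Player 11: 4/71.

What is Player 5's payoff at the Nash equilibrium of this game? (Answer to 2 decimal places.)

Each unit j contributes comes back to j as 9.8 × (j's share), so j prefers to contribute only if that share exceeds 1/9.8 = 0.1020; otherwise keeping the unit dominates.
The shares above 0.1020 belong to Player 3, Player 4, Player 6, Player 9 and Player 10, contributing 26 each; the remaining 6 contribute 0. Total contributed: 130.
Player 5 keeps 26 and receives 9.8 × 130 × 2/71 = 35.89 from the reservoir fund, for a payoff of 61.89.

61.89 thousand dollars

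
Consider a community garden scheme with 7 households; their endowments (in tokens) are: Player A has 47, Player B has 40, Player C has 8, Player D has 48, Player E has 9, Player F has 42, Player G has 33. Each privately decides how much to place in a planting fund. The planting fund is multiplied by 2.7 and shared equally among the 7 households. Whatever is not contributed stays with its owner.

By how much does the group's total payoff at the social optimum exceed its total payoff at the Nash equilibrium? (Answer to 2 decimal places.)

The private return per contributed unit is 2.7/7 = 0.3857 < 1 for every player regardless of endowment, so the Nash equilibrium is zero contribution and the group total is Σ E_j = 47 + 40 + 8 + 48 + 9 + 42 + 33 = 227.
Each contributed unit returns 2.700 to the group, so the social optimum is full contribution by everyone: group total = 2.700 × 227 = 612.90.
Efficiency loss = (2.700 − 1) × 227 = 385.90.

385.90 tokens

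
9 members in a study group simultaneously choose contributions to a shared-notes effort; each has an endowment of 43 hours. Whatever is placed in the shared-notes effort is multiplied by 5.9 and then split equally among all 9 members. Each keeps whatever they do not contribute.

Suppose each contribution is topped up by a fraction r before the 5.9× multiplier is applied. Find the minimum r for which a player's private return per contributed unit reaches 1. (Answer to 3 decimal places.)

0.525

With matching at rate r, one contributed unit becomes (1 + r) in the shared-notes effort and returns 5.9 × (1 + r) / 9 to the contributor.
Setting this equal to 1: 1 + r = 9/5.9 = 1.5254.
So the minimum matching rate is r = 1.5254 − 1 = 0.525.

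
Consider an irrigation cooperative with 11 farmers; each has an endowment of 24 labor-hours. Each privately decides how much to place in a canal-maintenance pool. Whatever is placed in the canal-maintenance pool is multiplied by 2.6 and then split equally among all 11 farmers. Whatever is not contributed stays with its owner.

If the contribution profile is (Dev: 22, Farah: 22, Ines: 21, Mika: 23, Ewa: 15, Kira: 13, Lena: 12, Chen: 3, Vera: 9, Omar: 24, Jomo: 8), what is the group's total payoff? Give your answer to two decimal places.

539.20 labor-hours

Total contributed: 22 + 22 + 21 + 23 + 15 + 13 + 12 + 3 + 9 + 24 + 8 = 172; total kept: 11 × 24 − 172 = 92.
The canal-maintenance pool pays out 2.6 × 172 = 447.20 in aggregate.
Group total = 92 + 447.20 = 539.20.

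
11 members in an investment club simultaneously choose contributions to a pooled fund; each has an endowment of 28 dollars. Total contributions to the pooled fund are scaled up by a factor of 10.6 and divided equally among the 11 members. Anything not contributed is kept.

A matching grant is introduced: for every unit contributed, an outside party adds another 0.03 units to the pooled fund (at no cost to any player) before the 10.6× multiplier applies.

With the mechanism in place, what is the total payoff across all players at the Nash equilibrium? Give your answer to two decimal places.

308.00 dollars

The effective private return is 10.6 × 1.03 / 11 = 0.9925, which is still under 1, so the mechanism doesn't change anyone's dominant strategy: zero contribution.
Everyone keeps their endowment and the group total is 11 × 28 = 308.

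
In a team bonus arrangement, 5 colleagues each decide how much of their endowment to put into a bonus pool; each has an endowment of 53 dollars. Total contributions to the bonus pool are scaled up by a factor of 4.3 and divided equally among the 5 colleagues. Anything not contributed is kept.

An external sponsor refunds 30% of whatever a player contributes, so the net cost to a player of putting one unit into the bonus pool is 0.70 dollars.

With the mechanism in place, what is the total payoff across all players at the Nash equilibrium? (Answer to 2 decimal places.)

With the mechanism, a contributed unit returns (4.3/5) / 0.70 = 1.2286 per unit of net cost to the contributor — now above 1 — so contributing fully is weakly dominant for every player.
At the Nash equilibrium everyone contributes 53. Group total payoff = 5 × (53 × 0.30 + 4.3 × 53) = 1219.00.

1219.00 dollars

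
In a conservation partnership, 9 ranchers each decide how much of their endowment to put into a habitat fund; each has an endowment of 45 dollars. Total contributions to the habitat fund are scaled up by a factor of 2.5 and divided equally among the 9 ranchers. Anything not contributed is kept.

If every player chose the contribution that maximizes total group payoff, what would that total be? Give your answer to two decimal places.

Each contributed unit returns 2.500 to the group as a whole (0.2778 to each of 9 players), which exceeds 1, so the social optimum is full contribution: group total = 2.500 × 405 = 1012.50.

1012.50 dollars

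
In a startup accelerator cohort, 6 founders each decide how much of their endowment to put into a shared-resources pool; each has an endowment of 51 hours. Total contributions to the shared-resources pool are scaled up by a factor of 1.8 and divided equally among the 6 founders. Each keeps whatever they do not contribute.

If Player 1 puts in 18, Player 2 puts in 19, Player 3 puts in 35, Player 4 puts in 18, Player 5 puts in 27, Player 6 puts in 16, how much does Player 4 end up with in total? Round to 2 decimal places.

72.90 hours

Total contributed: 18 + 19 + 35 + 18 + 27 + 16 = 133.
Each receives 1.8 × 133 / 6 = 39.90 from the shared-resources pool.
Player 4 keeps 51 − 18 = 33, so Player 4's payoff is 33 + 39.90 = 72.90.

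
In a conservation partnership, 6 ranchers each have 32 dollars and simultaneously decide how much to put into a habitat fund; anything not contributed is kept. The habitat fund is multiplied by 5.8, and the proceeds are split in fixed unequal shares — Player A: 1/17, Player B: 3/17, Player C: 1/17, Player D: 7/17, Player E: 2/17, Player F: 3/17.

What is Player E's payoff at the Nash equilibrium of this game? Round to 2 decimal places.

97.51 dollars

For player j, contributing a unit is worthwhile iff 5.8 × (j's share) ≥ 1, i.e. iff j's share is at least 0.1724.
Player B, Player D and Player F clear that bar, contributing 32 each; the remaining 3 contribute 0. Total contributed: 96.
Player E keeps 32 and receives 5.8 × 96 × 2/17 = 65.51 from the habitat fund, for a payoff of 97.51.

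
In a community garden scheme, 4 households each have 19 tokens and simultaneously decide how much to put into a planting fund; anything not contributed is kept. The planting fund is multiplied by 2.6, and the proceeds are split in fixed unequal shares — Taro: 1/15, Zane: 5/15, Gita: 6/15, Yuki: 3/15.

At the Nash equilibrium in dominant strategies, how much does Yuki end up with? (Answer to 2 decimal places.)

28.88 tokens

Player j's private return per contributed unit is 2.6 × (j's share). Contributing is weakly dominant for j when that share is at least 1/2.6 = 0.3846, and contributing 0 is dominant otherwise.
Gita alone (share 6/15) is above the threshold, contributing 19; the remaining 3 contribute 0. Total contributed: 19.
Yuki keeps 19 and receives 2.6 × 19 × 3/15 = 9.88 from the planting fund, for a payoff of 28.88.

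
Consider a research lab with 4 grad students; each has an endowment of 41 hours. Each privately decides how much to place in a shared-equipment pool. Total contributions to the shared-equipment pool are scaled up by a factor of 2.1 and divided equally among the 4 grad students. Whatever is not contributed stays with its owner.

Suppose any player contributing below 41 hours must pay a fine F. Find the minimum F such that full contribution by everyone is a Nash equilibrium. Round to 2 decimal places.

Given the others contribute fully, the best deviation is to contribute 0 (any partial contribution still incurs the fine and gives up units whose private return 0.5250 is below 1).
Deviating from 41 to 0 saves 41 hours but forfeits the deviator's share of the drop in the shared-equipment pool: 2.1/4 × 41 = 21.52.
So the deviation gain is 41 − 21.52 = 19.48, and the fine must be at least 19.48 hours to wipe it out.

19.48 hours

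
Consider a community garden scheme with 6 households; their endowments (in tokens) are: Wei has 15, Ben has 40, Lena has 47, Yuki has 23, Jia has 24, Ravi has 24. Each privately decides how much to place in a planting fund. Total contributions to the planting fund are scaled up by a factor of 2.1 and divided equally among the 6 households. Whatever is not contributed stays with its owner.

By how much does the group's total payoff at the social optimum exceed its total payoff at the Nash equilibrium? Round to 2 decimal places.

190.30 tokens

The private return per contributed unit is 2.1/6 = 0.3500 < 1 for every player regardless of endowment, so the Nash equilibrium is zero contribution and the group total is Σ E_j = 15 + 40 + 47 + 23 + 24 + 24 = 173.
Each contributed unit returns 2.100 to the group, so the social optimum is full contribution by everyone: group total = 2.100 × 173 = 363.30.
Efficiency loss = (2.100 − 1) × 173 = 190.30.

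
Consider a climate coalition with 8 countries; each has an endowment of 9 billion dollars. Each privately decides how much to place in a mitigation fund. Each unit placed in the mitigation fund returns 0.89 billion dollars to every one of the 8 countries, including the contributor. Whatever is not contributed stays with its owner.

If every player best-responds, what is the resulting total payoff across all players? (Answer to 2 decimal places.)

The private return per contributed unit is 0.89 < 1, so contributing 0 is dominant for every player. At the Nash equilibrium everyone keeps their 9, and the group total is 8 × 9 = 72.

72.00 billion dollars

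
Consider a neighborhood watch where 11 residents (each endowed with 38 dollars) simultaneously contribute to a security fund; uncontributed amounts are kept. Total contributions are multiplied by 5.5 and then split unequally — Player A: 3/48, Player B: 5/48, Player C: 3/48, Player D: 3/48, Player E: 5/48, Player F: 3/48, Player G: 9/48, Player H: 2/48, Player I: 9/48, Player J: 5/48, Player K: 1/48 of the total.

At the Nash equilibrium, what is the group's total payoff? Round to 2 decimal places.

760.00 dollars

Each unit j contributes comes back to j as 5.5 × (j's share), so j prefers to contribute only if that share exceeds 1/5.5 = 0.1818; otherwise keeping the unit dominates.
The shares above 0.1818 belong to Player G and Player I, contributing 38 each; the remaining 9 contribute 0. Total contributed: 76.
The security fund pays out 5.5 × 76 = 418.00 in total (split across the unequal shares, but the aggregate is all that matters for the group sum).
The 9 free-riders keep 38 each, adding 342. Group total = 342 + 418.00 = 760.00.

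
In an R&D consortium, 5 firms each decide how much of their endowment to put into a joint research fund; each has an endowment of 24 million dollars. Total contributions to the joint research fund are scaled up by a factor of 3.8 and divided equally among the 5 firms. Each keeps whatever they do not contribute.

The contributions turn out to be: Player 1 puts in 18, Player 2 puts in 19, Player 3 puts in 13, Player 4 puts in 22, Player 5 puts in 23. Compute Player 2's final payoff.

Total contributed: 18 + 19 + 13 + 22 + 23 = 95.
Each receives 3.8 × 95 / 5 = 72.20 from the joint research fund.
Player 2 keeps 24 − 19 = 5, so Player 2's payoff is 5 + 72.20 = 77.20.

77.20 million dollars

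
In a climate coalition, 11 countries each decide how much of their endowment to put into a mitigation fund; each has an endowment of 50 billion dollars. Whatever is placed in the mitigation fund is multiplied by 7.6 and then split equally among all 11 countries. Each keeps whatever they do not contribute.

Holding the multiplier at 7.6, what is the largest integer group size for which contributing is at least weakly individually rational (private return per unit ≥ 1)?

7

Private return per unit is 7.6/(group size), which is ≥ 1 whenever the group size is ≤ 7.6.
The largest such integer is 7.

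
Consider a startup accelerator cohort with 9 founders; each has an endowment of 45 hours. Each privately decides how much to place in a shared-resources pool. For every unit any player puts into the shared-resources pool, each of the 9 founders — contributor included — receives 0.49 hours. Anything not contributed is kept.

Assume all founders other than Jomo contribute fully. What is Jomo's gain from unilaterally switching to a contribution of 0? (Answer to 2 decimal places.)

Switching from a contribution of 45 to 0 lets Jomo keep an extra 45 hours, but lowers the shared-resources pool by 45, which costs Jomo their own share of that drop: 0.49 × 45 = 22.05.
Net gain = 45 − 22.05 = 22.95. The private return per contributed unit (0.49) is below 1, so free-riding is indeed the best response regardless of what the others do.

22.95 hours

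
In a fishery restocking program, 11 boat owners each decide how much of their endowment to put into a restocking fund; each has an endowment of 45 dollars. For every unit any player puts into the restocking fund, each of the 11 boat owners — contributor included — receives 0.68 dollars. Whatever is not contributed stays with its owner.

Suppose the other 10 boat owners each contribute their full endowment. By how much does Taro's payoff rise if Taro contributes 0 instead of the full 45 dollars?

Switching from a contribution of 45 to 0 lets Taro keep an extra 45 dollars, but lowers the restocking fund by 45, which costs Taro their own share of that drop: 0.68 × 45 = 30.60.
Net gain = 45 − 30.60 = 14.40. The private return per contributed unit (0.68) is below 1, so free-riding is indeed the best response regardless of what the others do.

14.40 dollars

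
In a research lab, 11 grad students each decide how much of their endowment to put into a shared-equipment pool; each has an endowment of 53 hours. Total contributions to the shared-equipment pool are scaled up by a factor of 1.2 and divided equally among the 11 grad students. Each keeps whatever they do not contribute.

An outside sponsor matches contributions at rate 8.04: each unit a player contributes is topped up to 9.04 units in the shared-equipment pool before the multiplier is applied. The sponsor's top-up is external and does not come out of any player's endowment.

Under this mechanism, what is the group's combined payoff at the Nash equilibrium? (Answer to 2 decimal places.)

583.00 hours

Even with the mechanism, each unit contributed returns only 1.2 × 9.04 / 11 = 0.9862 per unit of net cost, so contributing nothing is still dominant.
Everyone keeps their endowment and the group total is 11 × 53 = 583.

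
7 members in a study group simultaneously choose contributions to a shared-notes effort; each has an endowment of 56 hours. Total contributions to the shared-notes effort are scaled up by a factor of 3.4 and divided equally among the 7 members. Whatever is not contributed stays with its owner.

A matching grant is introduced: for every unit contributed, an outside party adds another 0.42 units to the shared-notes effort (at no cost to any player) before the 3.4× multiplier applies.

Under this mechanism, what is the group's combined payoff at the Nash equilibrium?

Even with the mechanism, each unit contributed returns only 3.4 × 1.42 / 7 = 0.6897 per unit of net cost, so contributing nothing is still dominant.
Everyone keeps their endowment and the group total is 7 × 56 = 392.

392.00 hours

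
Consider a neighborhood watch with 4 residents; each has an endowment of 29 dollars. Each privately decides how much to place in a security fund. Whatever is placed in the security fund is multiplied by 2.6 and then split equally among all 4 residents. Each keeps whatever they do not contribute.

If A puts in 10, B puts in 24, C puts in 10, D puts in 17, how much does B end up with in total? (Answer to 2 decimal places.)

44.65 dollars

Total contributed: 10 + 24 + 10 + 17 = 61.
Each receives 2.6 × 61 / 4 = 39.65 from the security fund.
B keeps 29 − 24 = 5, so B's payoff is 5 + 39.65 = 44.65.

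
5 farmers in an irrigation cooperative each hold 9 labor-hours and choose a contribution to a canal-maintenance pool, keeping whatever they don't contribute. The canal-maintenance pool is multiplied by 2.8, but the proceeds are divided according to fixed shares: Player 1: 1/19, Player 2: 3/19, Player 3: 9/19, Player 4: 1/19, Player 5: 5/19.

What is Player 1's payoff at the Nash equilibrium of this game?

10.33 labor-hours

Player j's private return per contributed unit is 2.8 × (j's share). Contributing is weakly dominant for j when that share is at least 1/2.8 = 0.3571, and contributing 0 is dominant otherwise.
Only Player 3 (9/19) clears that bar, contributing 9; the remaining 4 contribute 0. Total contributed: 9.
Player 1 keeps 9 and receives 2.8 × 9 × 1/19 = 1.33 from the canal-maintenance pool, for a payoff of 10.33.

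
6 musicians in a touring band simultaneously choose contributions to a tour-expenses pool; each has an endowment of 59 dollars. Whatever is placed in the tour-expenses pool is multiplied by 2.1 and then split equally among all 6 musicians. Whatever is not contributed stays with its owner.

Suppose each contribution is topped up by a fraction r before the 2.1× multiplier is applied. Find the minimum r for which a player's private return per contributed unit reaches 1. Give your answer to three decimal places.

1.857

With matching at rate r, one contributed unit becomes (1 + r) in the tour-expenses pool and returns 2.1 × (1 + r) / 6 to the contributor.
Setting this equal to 1: 1 + r = 6/2.1 = 2.8571.
So the minimum matching rate is r = 2.8571 − 1 = 1.857.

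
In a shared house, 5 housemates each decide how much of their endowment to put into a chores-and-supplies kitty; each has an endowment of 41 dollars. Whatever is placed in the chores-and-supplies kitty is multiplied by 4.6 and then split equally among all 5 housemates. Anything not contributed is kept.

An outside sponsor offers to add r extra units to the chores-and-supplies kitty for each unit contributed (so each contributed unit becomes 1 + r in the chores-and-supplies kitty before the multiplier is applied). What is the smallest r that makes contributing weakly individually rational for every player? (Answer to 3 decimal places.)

0.087

With matching at rate r, one contributed unit becomes (1 + r) in the chores-and-supplies kitty and returns 4.6 × (1 + r) / 5 to the contributor.
Setting this equal to 1: 1 + r = 5/4.6 = 1.0870.
So the minimum matching rate is r = 1.0870 − 1 = 0.087.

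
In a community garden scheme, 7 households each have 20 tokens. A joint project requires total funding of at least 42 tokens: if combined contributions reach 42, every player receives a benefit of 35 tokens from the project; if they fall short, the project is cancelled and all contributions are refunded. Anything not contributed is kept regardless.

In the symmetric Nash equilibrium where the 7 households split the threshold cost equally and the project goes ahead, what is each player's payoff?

49 tokens

Equal share of the threshold: 42/7 = 6.
At this profile no one gains by cutting their contribution: any cut drops the total below 42, the project is cancelled, contributions are refunded, and the deviator ends with 20, which is less than 20 − 6 + 35 = 49. Contributing more than 6 just wastes the excess. So contributing exactly 6 is a best response.
Each player's payoff: 20 − 6 + 35 = 49.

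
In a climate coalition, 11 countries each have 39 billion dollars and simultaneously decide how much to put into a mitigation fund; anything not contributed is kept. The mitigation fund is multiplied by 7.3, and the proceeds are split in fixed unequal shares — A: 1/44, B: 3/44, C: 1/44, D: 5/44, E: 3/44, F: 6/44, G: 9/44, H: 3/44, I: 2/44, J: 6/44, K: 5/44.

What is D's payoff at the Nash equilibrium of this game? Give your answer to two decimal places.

71.35 billion dollars

For player j, contributing a unit is worthwhile iff 7.3 × (j's share) ≥ 1, i.e. iff j's share is at least 0.1370.
The only share above 0.1370 is G's 9/44, contributing 39; the remaining 10 contribute 0. Total contributed: 39.
D keeps 39 and receives 7.3 × 39 × 5/44 = 32.35 from the mitigation fund, for a payoff of 71.35.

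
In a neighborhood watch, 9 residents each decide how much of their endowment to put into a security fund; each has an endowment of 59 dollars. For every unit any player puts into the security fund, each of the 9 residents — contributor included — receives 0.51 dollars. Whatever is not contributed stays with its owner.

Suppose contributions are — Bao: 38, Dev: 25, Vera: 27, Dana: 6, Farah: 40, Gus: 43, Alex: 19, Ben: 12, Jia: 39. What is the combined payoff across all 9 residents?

Total contributed: 38 + 25 + 27 + 6 + 40 + 43 + 19 + 12 + 39 = 249; total kept: 9 × 59 − 249 = 282.
The security fund pays out 0.51 × 9 × 249 = 1142.91 in aggregate.
Group total = 282 + 1142.91 = 1424.91.

1424.91 dollars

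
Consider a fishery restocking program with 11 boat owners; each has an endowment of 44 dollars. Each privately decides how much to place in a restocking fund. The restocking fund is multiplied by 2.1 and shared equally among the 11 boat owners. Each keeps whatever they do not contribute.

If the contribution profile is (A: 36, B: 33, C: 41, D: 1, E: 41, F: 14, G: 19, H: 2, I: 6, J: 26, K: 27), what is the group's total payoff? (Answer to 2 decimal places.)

Total contributed: 36 + 33 + 41 + 1 + 41 + 14 + 19 + 2 + 6 + 26 + 27 = 246; total kept: 11 × 44 − 246 = 238.
The restocking fund pays out 2.1 × 246 = 516.60 in aggregate.
Group total = 238 + 516.60 = 754.60.

754.60 dollars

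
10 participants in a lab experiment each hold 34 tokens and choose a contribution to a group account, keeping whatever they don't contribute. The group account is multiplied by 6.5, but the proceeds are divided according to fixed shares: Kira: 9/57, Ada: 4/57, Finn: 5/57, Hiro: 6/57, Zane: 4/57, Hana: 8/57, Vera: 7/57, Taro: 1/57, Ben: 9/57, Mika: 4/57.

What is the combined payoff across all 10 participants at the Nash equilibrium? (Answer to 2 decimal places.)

714.00 tokens

Player j's private return per contributed unit is 6.5 × (j's share). Contributing is weakly dominant for j when that share is at least 1/6.5 = 0.1538, and contributing 0 is dominant otherwise.
Kira and Ben are above the threshold, contributing 34 each; the remaining 8 contribute 0. Total contributed: 68.
The group account pays out 6.5 × 68 = 442.00 in total (split across the unequal shares, but the aggregate is all that matters for the group sum).
The 8 free-riders keep 34 each, adding 272. Group total = 272 + 442.00 = 714.00.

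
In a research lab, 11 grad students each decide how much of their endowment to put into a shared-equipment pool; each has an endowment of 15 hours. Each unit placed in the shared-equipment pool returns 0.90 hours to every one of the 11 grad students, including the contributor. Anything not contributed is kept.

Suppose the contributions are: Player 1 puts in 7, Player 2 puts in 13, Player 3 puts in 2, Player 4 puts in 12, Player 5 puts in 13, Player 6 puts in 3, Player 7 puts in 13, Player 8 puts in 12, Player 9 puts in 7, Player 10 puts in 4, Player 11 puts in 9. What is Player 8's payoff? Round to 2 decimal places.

Total contributed: 7 + 13 + 2 + 12 + 13 + 3 + 13 + 12 + 7 + 4 + 9 = 95.
Each receives 0.90 × 95 = 85.50 from the shared-equipment pool.
Player 8 keeps 15 − 12 = 3, so Player 8's payoff is 3 + 85.50 = 88.50.

88.50 hours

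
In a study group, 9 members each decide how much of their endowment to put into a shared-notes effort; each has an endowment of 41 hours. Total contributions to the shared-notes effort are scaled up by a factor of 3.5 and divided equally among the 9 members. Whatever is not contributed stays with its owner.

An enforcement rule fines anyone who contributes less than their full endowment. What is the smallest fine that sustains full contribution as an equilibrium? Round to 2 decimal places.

25.06 hours

Given the others contribute fully, the best deviation is to contribute 0 (any partial contribution still incurs the fine and gives up units whose private return 0.3889 is below 1).
Deviating from 41 to 0 saves 41 hours but forfeits the deviator's share of the drop in the shared-notes effort: 3.5/9 × 41 = 15.94.
So the deviation gain is 41 − 15.94 = 25.06, and the fine must be at least 25.06 hours to wipe it out.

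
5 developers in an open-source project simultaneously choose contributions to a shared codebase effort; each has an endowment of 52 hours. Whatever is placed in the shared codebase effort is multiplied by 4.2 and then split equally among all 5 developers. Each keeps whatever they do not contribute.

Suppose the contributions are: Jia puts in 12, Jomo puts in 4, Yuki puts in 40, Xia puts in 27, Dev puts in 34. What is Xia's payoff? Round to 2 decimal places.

123.28 hours

Total contributed: 12 + 4 + 40 + 27 + 34 = 117.
Each receives 4.2 × 117 / 5 = 98.28 from the shared codebase effort.
Xia keeps 52 − 27 = 25, so Xia's payoff is 25 + 98.28 = 123.28.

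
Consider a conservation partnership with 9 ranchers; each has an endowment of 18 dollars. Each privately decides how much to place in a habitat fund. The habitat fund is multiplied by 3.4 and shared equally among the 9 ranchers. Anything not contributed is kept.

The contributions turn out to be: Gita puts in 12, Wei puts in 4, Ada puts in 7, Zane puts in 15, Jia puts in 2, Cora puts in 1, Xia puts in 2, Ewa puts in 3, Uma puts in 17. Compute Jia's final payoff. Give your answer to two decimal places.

Total contributed: 12 + 4 + 7 + 15 + 2 + 1 + 2 + 3 + 17 = 63.
Each receives 3.4 × 63 / 9 = 23.80 from the habitat fund.
Jia keeps 18 − 2 = 16, so Jia's payoff is 16 + 23.80 = 39.80.

39.80 dollars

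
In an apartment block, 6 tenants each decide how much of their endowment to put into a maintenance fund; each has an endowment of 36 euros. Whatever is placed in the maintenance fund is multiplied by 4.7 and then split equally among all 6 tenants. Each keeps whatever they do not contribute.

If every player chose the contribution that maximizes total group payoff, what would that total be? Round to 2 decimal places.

Each contributed unit returns 4.700 to the group as a whole (0.7833 to each of 6 players), which exceeds 1, so the social optimum is full contribution: group total = 4.700 × 216 = 1015.20.

1015.20 euros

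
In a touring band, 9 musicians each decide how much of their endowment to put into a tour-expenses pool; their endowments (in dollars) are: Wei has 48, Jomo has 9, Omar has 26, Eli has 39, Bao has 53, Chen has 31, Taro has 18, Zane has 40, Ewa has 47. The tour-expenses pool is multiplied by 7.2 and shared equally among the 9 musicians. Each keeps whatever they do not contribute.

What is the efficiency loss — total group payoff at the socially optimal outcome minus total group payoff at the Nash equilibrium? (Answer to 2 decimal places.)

The private return per contributed unit is 7.2/9 = 0.8000 < 1 for every player regardless of endowment, so the Nash equilibrium is zero contribution and the group total is Σ E_j = 48 + 9 + 26 + 39 + 53 + 31 + 18 + 40 + 47 = 311.
Each contributed unit returns 7.200 to the group, so the social optimum is full contribution by everyone: group total = 7.200 × 311 = 2239.20.
Efficiency loss = (7.200 − 1) × 311 = 1928.20.

1928.20 dollars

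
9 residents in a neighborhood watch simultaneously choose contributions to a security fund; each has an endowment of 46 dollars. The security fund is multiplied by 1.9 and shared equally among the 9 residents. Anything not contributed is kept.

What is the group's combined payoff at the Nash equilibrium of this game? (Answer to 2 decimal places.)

Each contributed unit returns 1.9/9 = 0.2111 to its contributor — below 1 — so contributing 0 is dominant for every player. At the Nash equilibrium everyone keeps their 46, and the group total is 9 × 46 = 414.

414.00 dollars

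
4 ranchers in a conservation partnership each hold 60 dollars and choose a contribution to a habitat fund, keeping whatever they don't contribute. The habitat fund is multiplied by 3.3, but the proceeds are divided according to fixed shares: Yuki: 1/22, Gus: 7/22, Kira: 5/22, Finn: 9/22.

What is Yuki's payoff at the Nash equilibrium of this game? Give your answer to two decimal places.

Each unit j contributes comes back to j as 3.3 × (j's share), so j prefers to contribute only if that share exceeds 1/3.3 = 0.3030; otherwise keeping the unit dominates.
Gus and Finn clear that bar, contributing 60 each; the remaining 2 contribute 0. Total contributed: 120.
Yuki keeps 60 and receives 3.3 × 120 × 1/22 = 18.00 from the habitat fund, for a payoff of 78.00.

78.00 dollars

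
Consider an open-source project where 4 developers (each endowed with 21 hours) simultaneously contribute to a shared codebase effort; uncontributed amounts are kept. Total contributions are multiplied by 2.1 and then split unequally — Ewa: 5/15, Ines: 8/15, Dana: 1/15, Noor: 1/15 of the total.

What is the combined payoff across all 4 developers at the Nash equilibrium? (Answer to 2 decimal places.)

107.10 hours

A player with share s gets back 2.1·s per unit contributed, so full contribution is dominant for anyone with s > 1/2.1 = 0.4762 and zero contribution is dominant for anyone below.
Only Ines (8/15) clears that bar, contributing 21; the remaining 3 contribute 0. Total contributed: 21.
The shared codebase effort pays out 2.1 × 21 = 44.10 in total (split across the unequal shares, but the aggregate is all that matters for the group sum).
The 3 free-riders keep 21 each, adding 63. Group total = 63 + 44.10 = 107.10.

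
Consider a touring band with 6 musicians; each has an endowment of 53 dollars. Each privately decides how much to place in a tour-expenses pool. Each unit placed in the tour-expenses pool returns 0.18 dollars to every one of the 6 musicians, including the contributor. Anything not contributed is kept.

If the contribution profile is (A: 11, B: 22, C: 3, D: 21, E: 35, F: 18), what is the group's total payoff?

Total contributed: 11 + 22 + 3 + 21 + 35 + 18 = 110; total kept: 6 × 53 − 110 = 208.
The tour-expenses pool pays out 0.18 × 6 × 110 = 118.80 in aggregate.
Group total = 208 + 118.80 = 326.80.

326.80 dollars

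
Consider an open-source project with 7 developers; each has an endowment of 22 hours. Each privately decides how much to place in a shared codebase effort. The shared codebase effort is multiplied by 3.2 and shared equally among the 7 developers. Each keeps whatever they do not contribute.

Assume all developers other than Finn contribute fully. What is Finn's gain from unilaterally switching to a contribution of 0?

11.94 hours

Switching from a contribution of 22 to 0 lets Finn keep an extra 22 hours, but lowers the shared codebase effort by 22, which costs Finn their own share of that drop: 3.2/7 × 22 = 10.06.
Net gain = 22 − 10.06 = 11.94. The private return per contributed unit (0.4571) is below 1, so free-riding is indeed the best response regardless of what the others do.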